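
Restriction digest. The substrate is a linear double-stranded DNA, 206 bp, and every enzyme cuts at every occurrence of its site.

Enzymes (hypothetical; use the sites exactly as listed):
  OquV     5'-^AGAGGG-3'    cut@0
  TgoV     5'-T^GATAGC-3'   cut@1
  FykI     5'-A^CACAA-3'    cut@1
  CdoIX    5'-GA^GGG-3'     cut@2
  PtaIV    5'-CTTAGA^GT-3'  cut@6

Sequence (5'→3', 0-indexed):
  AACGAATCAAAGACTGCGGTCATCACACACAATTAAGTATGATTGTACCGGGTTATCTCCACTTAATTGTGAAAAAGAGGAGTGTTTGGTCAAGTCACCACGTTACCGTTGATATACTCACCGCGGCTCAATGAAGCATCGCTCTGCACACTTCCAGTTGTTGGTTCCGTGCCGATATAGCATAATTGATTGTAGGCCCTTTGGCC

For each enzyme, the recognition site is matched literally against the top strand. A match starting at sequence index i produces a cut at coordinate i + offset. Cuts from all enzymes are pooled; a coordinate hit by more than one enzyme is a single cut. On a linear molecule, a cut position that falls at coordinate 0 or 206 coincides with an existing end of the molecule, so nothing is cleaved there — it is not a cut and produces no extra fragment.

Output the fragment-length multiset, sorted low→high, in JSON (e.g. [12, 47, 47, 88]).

[27,179]

Per-enzyme occurrences:
  OquV (AGAGGG, off=0): no sites
  TgoV (TGATAGC, off=1): no sites
  FykI (ACACAA, off=1): starts [26] → cuts [27]
  CdoIX (GAGGG, off=2): no sites
  PtaIV (CTTAGAGT, off=6): no sites

Pooled cuts: [27]

Fragment lengths:
  [0,27): 27 bp
  [27,206): 179 bp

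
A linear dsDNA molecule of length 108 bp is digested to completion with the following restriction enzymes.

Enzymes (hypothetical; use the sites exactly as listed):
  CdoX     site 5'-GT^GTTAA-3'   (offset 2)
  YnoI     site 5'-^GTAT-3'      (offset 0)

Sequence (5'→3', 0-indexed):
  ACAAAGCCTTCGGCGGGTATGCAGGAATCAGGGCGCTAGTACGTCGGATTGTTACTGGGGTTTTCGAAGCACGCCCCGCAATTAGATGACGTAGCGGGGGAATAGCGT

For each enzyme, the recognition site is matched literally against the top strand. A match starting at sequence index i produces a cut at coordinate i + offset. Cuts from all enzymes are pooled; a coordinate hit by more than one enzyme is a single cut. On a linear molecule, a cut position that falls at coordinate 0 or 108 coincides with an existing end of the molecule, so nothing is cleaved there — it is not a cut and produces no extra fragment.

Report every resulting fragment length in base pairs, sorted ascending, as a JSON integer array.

Scan for sites:
  CdoX (GTGTTAA, off=2): no sites
  YnoI (GTAT, off=0): starts [16] → cuts [16]

All cut coordinates (distinct, sorted): [16]

Fragments:
  [0,16): 16 bp
  [16,108): 92 bp

[16,92]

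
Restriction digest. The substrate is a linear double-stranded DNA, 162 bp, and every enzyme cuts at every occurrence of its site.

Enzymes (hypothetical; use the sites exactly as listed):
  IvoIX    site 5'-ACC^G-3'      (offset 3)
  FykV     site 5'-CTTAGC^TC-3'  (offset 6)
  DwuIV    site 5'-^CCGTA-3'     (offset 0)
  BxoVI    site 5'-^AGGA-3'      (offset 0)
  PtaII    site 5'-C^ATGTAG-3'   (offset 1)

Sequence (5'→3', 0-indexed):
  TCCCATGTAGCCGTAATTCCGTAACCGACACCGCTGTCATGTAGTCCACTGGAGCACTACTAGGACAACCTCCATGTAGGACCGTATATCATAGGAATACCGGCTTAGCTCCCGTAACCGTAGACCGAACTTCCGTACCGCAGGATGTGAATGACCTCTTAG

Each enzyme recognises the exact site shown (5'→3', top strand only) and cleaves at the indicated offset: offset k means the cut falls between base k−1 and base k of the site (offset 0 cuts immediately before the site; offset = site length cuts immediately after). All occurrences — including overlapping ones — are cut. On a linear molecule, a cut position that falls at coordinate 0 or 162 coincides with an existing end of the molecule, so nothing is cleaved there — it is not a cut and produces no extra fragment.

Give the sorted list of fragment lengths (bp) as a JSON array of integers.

[2,2,2,2,4,4,4,6,6,6,6,6,7,7,8,8,8,9,9,12,21,23]

Per-enzyme occurrences:
  IvoIX ACCG/3: at [23, 29, 80, 98, 116, 123, 136] ⇒ [26, 32, 83, 101, 119, 126, 139]
  FykV CTTAGCTC/6: at [103] ⇒ [109]
  DwuIV CCGTA/0: at [10, 18, 81, 111, 117, 132] ⇒ [10, 18, 81, 111, 117, 132]
  BxoVI AGGA/0: at [61, 77, 92, 141] ⇒ [61, 77, 92, 141]
  PtaII CATGTAG/1: at [3, 37, 72] ⇒ [4, 38, 73]

All cut coordinates (distinct, sorted): [4, 10, 18, 26, 32, 38, 61, 73, 77, 81, 83, 92, 101, 109, 111, 117, 119, 126, 132, 139, 141]

Fragments:
  [0,4): 4 bp
  [4,10): 6 bp
  [10,18): 8 bp
  [18,26): 8 bp
  [26,32): 6 bp
  [32,38): 6 bp
  [38,61): 23 bp
  [61,73): 12 bp
  [73,77): 4 bp
  [77,81): 4 bp
  [81,83): 2 bp
  [83,92): 9 bp
  [92,101): 9 bp
  [101,109): 8 bp
  [109,111): 2 bp
  [111,117): 6 bp
  [117,119): 2 bp
  [119,126): 7 bp
  [126,132): 6 bp
  [132,139): 7 bp
  [139,141): 2 bp
  [141,162): 21 bp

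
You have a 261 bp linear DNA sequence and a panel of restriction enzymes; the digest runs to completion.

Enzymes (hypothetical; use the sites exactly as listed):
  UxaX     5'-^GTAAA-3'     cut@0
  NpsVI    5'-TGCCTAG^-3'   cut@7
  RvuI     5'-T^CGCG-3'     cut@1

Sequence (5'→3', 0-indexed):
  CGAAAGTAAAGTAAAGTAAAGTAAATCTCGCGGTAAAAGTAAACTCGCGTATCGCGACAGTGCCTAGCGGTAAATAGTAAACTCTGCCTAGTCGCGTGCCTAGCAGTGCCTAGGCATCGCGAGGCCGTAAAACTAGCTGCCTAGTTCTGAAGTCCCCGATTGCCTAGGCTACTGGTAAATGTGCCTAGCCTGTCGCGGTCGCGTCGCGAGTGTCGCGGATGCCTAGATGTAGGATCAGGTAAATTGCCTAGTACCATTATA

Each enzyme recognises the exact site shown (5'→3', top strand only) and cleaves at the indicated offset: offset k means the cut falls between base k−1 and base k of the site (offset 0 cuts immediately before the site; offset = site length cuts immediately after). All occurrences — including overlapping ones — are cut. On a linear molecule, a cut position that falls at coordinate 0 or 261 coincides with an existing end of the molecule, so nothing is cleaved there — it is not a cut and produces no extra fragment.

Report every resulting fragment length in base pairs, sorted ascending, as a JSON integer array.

Scan for sites:
  UxaX (GTAAA, off=0): starts [5, 10, 15, 20, 32, 38, 69, 76, 126, 174, 238] → cuts [5, 10, 15, 20, 32, 38, 69, 76, 126, 174, 238]
  NpsVI (TGCCTAG, off=7): starts [60, 84, 96, 106, 137, 160, 181, 219, 244] → cuts [67, 91, 103, 113, 144, 167, 188, 226, 251]
  RvuI (TCGCG, off=1): starts [27, 44, 51, 91, 116, 192, 198, 203, 212] → cuts [28, 45, 52, 92, 117, 193, 199, 204, 213]

Pooled cuts: [5, 10, 15, 20, 28, 32, 38, 45, 52, 67, 69, 76, 91, 92, 103, 113, 117, 126, 144, 167, 174, 188, 193, 199, 204, 213, 226, 238, 251]

Fragment lengths:
  [0,5): 5 bp
  [5,10): 5 bp
  [10,15): 5 bp
  [15,20): 5 bp
  [20,28): 8 bp
  [28,32): 4 bp
  [32,38): 6 bp
  [38,45): 7 bp
  [45,52): 7 bp
  [52,67): 15 bp
  [67,69): 2 bp
  [69,76): 7 bp
  [76,91): 15 bp
  [91,92): 1 bp
  [92,103): 11 bp
  [103,113): 10 bp
  [113,117): 4 bp
  [117,126): 9 bp
  [126,144): 18 bp
  [144,167): 23 bp
  [167,174): 7 bp
  [174,188): 14 bp
  [188,193): 5 bp
  [193,199): 6 bp
  [199,204): 5 bp
  [204,213): 9 bp
  [213,226): 13 bp
  [226,238): 12 bp
  [238,251): 13 bp
  [251,261): 10 bp

[1,2,4,4,5,5,5,5,5,5,6,6,7,7,7,7,8,9,9,10,10,11,12,13,13,14,15,15,18,23]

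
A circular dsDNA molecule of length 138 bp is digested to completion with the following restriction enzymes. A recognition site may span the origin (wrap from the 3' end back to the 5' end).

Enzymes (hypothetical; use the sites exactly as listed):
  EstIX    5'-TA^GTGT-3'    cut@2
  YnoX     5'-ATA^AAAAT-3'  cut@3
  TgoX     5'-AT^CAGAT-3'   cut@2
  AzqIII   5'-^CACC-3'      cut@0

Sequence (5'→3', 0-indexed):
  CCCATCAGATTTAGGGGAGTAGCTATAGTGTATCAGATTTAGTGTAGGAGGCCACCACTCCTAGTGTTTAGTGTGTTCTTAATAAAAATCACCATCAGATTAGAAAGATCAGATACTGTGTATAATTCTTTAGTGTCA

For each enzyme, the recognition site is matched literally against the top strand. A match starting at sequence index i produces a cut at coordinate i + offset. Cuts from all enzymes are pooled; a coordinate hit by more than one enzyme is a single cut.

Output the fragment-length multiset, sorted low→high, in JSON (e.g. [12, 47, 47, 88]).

[4,5,6,6,7,7,8,11,11,14,14,22,23]

Site scan:
  EstIX (TAGTGT, off=2): starts [25, 39, 61, 68, 130] → cuts [27, 41, 63, 70, 132]
  YnoX (ATAAAAAT, off=3): starts [81] → cuts [84]
  TgoX (ATCAGAT, off=2): starts [3, 31, 93, 107] → cuts [5, 33, 95, 109]
  AzqIII (CACC, off=0): starts [52, 89, 136] → cuts [52, 89, 136]

Pooled cuts: [5, 27, 33, 41, 52, 63, 70, 84, 89, 95, 109, 132, 136]

Fragments:
  5→27: 22 bp
  27→33: 6 bp
  33→41: 8 bp
  41→52: 11 bp
  52→63: 11 bp
  63→70: 7 bp
  70→84: 14 bp
  84→89: 5 bp
  89→95: 6 bp
  95→109: 14 bp
  109→132: 23 bp
  132→136: 4 bp
  136→5 (wrap): 138-136+5 = 7 bp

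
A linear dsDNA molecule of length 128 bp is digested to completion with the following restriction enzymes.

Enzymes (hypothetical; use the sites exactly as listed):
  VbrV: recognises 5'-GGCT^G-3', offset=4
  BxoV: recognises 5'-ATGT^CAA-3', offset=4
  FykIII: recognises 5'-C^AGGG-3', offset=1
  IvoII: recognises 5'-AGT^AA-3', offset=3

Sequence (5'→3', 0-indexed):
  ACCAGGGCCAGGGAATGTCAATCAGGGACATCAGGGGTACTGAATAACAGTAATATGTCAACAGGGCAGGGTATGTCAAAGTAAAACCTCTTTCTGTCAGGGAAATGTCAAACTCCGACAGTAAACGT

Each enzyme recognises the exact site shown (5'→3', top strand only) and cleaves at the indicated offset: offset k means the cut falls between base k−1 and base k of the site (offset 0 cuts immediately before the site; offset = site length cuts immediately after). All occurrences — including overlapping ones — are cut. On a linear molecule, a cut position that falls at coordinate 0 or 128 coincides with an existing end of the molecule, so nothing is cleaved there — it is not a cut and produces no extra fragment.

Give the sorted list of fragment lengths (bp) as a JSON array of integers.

Per-enzyme occurrences:
  VbrV (GGCTG, off=4): no sites
  BxoV ATGTCAA/4: at [14, 54, 72, 104] ⇒ [18, 58, 76, 108]
  FykIII CAGGG/1: at [2, 8, 22, 31, 61, 66, 97] ⇒ [3, 9, 23, 32, 62, 67, 98]
  IvoII AGTAA/3: at [48, 79, 119] ⇒ [51, 82, 122]

All cut coordinates (distinct, sorted): [3, 9, 18, 23, 32, 51, 58, 62, 67, 76, 82, 98, 108, 122]

Fragment lengths:
  [0,3): 3 bp
  [3,9): 6 bp
  [9,18): 9 bp
  [18,23): 5 bp
  [23,32): 9 bp
  [32,51): 19 bp
  [51,58): 7 bp
  [58,62): 4 bp
  [62,67): 5 bp
  [67,76): 9 bp
  [76,82): 6 bp
  [82,98): 16 bp
  [98,108): 10 bp
  [108,122): 14 bp
  [122,128): 6 bp

[3,4,5,5,6,6,6,7,9,9,9,10,14,16,19]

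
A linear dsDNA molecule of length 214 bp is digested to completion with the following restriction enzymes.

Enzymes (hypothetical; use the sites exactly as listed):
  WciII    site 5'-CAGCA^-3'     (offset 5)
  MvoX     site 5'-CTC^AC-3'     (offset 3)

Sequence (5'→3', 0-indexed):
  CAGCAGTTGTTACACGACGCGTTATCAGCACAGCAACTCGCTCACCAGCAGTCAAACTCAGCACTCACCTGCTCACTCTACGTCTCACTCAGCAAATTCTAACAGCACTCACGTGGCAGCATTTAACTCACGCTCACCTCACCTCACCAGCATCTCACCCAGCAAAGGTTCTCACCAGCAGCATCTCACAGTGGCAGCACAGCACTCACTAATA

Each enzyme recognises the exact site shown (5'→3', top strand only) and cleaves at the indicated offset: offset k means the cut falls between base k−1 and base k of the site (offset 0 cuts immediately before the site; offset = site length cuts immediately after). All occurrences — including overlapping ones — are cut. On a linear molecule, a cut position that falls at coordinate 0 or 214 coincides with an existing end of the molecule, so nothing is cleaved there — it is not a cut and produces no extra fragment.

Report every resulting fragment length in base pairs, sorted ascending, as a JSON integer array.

[3,3,3,3,4,4,5,5,5,5,5,6,7,7,7,7,8,8,8,8,8,9,11,12,12,13,13,25]

Site scan:
  WciII (CAGCA, off=5): starts [0, 25, 30, 45, 58, 89, 102, 116, 147, 159, 175, 178, 194, 199] → cuts [5, 30, 35, 50, 63, 94, 107, 121, 152, 164, 180, 183, 199, 204]
  MvoX (CTCAC, off=3): starts [40, 63, 71, 83, 107, 126, 132, 137, 142, 153, 170, 184, 204] → cuts [43, 66, 74, 86, 110, 129, 135, 140, 145, 156, 173, 187, 207]

Pooled cuts: [5, 30, 35, 43, 50, 63, 66, 74, 86, 94, 107, 110, 121, 129, 135, 140, 145, 152, 156, 164, 173, 180, 183, 187, 199, 204, 207]

Fragment lengths:
  [0,5): 5 bp
  [5,30): 25 bp
  [30,35): 5 bp
  [35,43): 8 bp
  [43,50): 7 bp
  [50,63): 13 bp
  [63,66): 3 bp
  [66,74): 8 bp
  [74,86): 12 bp
  [86,94): 8 bp
  [94,107): 13 bp
  [107,110): 3 bp
  [110,121): 11 bp
  [121,129): 8 bp
  [129,135): 6 bp
  [135,140): 5 bp
  [140,145): 5 bp
  [145,152): 7 bp
  [152,156): 4 bp
  [156,164): 8 bp
  [164,173): 9 bp
  [173,180): 7 bp
  [180,183): 3 bp
  [183,187): 4 bp
  [187,199): 12 bp
  [199,204): 5 bp
  [204,207): 3 bp
  [207,214): 7 bp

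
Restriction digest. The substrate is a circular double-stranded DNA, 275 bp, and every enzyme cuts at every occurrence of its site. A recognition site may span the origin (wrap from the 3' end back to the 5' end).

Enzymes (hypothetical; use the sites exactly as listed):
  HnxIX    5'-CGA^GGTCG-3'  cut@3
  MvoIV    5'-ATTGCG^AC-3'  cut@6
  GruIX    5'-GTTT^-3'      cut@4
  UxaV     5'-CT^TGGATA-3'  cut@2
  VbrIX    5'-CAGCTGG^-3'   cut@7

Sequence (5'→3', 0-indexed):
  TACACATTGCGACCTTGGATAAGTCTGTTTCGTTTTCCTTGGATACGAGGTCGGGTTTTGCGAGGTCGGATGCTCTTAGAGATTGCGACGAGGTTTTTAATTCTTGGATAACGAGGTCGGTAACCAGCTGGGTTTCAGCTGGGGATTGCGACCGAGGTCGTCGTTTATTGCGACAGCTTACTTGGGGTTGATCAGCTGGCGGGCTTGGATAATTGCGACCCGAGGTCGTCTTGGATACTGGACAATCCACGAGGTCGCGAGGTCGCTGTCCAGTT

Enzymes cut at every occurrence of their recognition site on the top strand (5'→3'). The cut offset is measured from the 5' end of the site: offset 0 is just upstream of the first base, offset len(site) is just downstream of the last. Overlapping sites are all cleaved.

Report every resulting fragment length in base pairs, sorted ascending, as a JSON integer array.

[4,4,4,5,5,5,6,6,6,7,8,8,8,8,9,9,10,10,10,11,12,15,16,17,21,24,27]

Site scan:
  HnxIX (CGAGGTCG, off=3): starts [45, 60, 111, 152, 220, 249, 257] → cuts [48, 63, 114, 155, 223, 252, 260]
  MvoIV (ATTGCGAC, off=6): starts [5, 81, 144, 166, 211] → cuts [11, 87, 150, 172, 217]
  GruIX (GTTT, off=4): starts [26, 31, 54, 92, 131, 162, 272] → cuts [1, 30, 35, 58, 96, 135, 166]
  UxaV (CTTGGATA, off=2): starts [13, 37, 102, 203, 229] → cuts [15, 39, 104, 205, 231]
  VbrIX (CAGCTGG, off=7): starts [124, 135, 192] → cuts [131, 142, 199]

Pooled cuts: [1, 11, 15, 30, 35, 39, 48, 58, 63, 87, 96, 104, 114, 131, 135, 142, 150, 155, 166, 172, 199, 205, 217, 223, 231, 252, 260]

Fragments:
  1→11: 10 bp
  11→15: 4 bp
  15→30: 15 bp
  30→35: 5 bp
  35→39: 4 bp
  39→48: 9 bp
  48→58: 10 bp
  58→63: 5 bp
  63→87: 24 bp
  87→96: 9 bp
  96→104: 8 bp
  104→114: 10 bp
  114→131: 17 bp
  131→135: 4 bp
  135→142: 7 bp
  142→150: 8 bp
  150→155: 5 bp
  155→166: 11 bp
  166→172: 6 bp
  172→199: 27 bp
  199→205: 6 bp
  205→217: 12 bp
  217→223: 6 bp
  223→231: 8 bp
  231→252: 21 bp
  252→260: 8 bp
  260→1 (wrap): 275-260+1 = 16 bp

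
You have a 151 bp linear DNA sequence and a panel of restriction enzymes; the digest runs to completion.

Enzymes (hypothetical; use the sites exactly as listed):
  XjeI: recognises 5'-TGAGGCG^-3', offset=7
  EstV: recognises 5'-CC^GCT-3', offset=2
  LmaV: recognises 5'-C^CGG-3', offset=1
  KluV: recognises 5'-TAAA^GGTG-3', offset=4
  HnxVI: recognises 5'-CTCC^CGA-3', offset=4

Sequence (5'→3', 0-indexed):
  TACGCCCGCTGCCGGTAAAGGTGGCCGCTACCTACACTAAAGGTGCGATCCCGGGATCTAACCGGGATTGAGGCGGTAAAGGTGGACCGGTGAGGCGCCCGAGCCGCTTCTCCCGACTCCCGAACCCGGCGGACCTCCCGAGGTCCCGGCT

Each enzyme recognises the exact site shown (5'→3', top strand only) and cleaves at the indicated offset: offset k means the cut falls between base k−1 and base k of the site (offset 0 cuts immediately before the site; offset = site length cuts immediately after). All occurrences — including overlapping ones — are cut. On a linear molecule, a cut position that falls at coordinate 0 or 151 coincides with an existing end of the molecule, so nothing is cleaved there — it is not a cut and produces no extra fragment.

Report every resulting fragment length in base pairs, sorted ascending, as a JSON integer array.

[5,5,5,6,7,7,7,7,7,8,8,8,10,10,11,12,13,15]

Site scan:
  XjeI TGAGGCG/7: at [68, 90] ⇒ [75, 97]
  EstV CCGCT/2: at [5, 24, 103] ⇒ [7, 26, 105]
  LmaV CCGG/1: at [11, 50, 61, 86, 125, 145] ⇒ [12, 51, 62, 87, 126, 146]
  KluV TAAAGGTG/4: at [15, 37, 76] ⇒ [19, 41, 80]
  HnxVI CTCCCGA/4: at [109, 116, 134] ⇒ [113, 120, 138]

Pooled cuts: [7, 12, 19, 26, 41, 51, 62, 75, 80, 87, 97, 105, 113, 120, 126, 138, 146]

Fragment lengths:
  [0,7): 7 bp
  [7,12): 5 bp
  [12,19): 7 bp
  [19,26): 7 bp
  [26,41): 15 bp
  [41,51): 10 bp
  [51,62): 11 bp
  [62,75): 13 bp
  [75,80): 5 bp
  [80,87): 7 bp
  [87,97): 10 bp
  [97,105): 8 bp
  [105,113): 8 bp
  [113,120): 7 bp
  [120,126): 6 bp
  [126,138): 12 bp
  [138,146): 8 bp
  [146,151): 5 bp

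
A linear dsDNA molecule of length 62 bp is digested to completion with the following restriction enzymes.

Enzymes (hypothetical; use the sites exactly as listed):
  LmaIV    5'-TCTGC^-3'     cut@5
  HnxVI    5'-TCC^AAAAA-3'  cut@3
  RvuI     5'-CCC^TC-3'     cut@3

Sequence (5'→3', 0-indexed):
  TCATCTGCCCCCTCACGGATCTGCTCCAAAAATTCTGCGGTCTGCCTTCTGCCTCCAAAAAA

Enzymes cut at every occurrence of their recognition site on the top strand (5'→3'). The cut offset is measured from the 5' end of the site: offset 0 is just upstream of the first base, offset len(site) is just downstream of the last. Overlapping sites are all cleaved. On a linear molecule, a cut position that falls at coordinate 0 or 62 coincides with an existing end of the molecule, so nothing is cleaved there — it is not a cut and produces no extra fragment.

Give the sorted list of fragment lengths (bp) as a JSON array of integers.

[3,4,4,6,7,7,8,11,12]

Site scan:
  LmaIV (TCTGC, off=5): starts [3, 19, 33, 40, 47] → cuts [8, 24, 38, 45, 52]
  HnxVI (TCCAAAAA, off=3): starts [24, 53] → cuts [27, 56]
  RvuI (CCCTC, off=3): starts [9] → cuts [12]

All cut coordinates (distinct, sorted): [8, 12, 24, 27, 38, 45, 52, 56]

Fragment lengths:
  [0,8): 8 bp
  [8,12): 4 bp
  [12,24): 12 bp
  [24,27): 3 bp
  [27,38): 11 bp
  [38,45): 7 bp
  [45,52): 7 bp
  [52,56): 4 bp
  [56,62): 6 bp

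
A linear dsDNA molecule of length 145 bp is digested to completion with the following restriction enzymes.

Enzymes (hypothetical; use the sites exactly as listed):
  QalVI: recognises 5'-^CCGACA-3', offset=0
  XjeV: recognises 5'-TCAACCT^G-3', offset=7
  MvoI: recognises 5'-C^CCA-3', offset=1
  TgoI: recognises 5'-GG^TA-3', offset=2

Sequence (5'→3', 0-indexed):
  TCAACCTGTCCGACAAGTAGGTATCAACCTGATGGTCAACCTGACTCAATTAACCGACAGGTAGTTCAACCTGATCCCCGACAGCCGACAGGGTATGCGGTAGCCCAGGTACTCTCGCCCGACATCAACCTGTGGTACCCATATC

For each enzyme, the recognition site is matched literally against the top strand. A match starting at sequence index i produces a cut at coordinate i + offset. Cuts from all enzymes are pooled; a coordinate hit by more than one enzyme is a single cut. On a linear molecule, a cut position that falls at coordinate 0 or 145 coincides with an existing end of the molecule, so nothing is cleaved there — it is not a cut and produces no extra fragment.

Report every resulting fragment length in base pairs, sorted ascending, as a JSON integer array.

[2,3,4,4,5,5,7,7,7,7,8,9,9,9,11,11,12,12,13]

Per-enzyme occurrences:
  QalVI CCGACA/0: at [9, 53, 77, 84, 118] ⇒ [9, 53, 77, 84, 118]
  XjeV TCAACCTG/7: at [0, 23, 35, 65, 124] ⇒ [7, 30, 42, 72, 131]
  MvoI CCCA/1: at [103, 137] ⇒ [104, 138]
  TgoI GGTA/2: at [19, 59, 91, 98, 107, 133] ⇒ [21, 61, 93, 100, 109, 135]

All cut coordinates (distinct, sorted): [7, 9, 21, 30, 42, 53, 61, 72, 77, 84, 93, 100, 104, 109, 118, 131, 135, 138]

Fragments:
  [0,7): 7 bp
  [7,9): 2 bp
  [9,21): 12 bp
  [21,30): 9 bp
  [30,42): 12 bp
  [42,53): 11 bp
  [53,61): 8 bp
  [61,72): 11 bp
  [72,77): 5 bp
  [77,84): 7 bp
  [84,93): 9 bp
  [93,100): 7 bp
  [100,104): 4 bp
  [104,109): 5 bp
  [109,118): 9 bp
  [118,131): 13 bp
  [131,135): 4 bp
  [135,138): 3 bp
  [138,145): 7 bp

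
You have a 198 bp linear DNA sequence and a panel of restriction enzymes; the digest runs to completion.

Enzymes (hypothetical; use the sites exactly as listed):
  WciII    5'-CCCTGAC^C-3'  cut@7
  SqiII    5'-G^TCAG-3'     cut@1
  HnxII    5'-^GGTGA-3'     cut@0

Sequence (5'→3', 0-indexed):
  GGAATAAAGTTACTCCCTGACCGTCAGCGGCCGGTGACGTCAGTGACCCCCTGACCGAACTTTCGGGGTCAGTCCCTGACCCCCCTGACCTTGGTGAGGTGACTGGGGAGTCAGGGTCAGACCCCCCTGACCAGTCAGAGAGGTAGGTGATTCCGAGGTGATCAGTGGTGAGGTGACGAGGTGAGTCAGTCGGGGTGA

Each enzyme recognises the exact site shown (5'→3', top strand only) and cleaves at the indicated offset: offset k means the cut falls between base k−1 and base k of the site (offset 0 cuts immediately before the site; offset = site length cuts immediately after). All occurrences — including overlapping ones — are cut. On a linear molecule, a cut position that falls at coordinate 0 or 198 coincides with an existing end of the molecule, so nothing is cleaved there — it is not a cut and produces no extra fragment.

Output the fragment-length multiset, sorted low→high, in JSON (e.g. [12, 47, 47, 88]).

[2,3,3,5,5,5,6,6,7,8,8,9,9,10,11,11,12,13,13,15,16,21]

Per-enzyme occurrences:
  WciII (CCCTGACC, off=7): starts [14, 48, 73, 82, 124] → cuts [21, 55, 80, 89, 131]
  SqiII (GTCAG, off=1): starts [22, 38, 67, 109, 115, 133, 184] → cuts [23, 39, 68, 110, 116, 134, 185]
  HnxII (GGTGA, off=0): starts [32, 92, 97, 145, 156, 166, 171, 179, 193] → cuts [32, 92, 97, 145, 156, 166, 171, 179, 193]

Pooled cuts: [21, 23, 32, 39, 55, 68, 80, 89, 92, 97, 110, 116, 131, 134, 145, 156, 166, 171, 179, 185, 193]

Fragment lengths:
  [0,21): 21 bp
  [21,23): 2 bp
  [23,32): 9 bp
  [32,39): 7 bp
  [39,55): 16 bp
  [55,68): 13 bp
  [68,80): 12 bp
  [80,89): 9 bp
  [89,92): 3 bp
  [92,97): 5 bp
  [97,110): 13 bp
  [110,116): 6 bp
  [116,131): 15 bp
  [131,134): 3 bp
  [134,145): 11 bp
  [145,156): 11 bp
  [156,166): 10 bp
  [166,171): 5 bp
  [171,179): 8 bp
  [179,185): 6 bp
  [185,193): 8 bp
  [193,198): 5 bp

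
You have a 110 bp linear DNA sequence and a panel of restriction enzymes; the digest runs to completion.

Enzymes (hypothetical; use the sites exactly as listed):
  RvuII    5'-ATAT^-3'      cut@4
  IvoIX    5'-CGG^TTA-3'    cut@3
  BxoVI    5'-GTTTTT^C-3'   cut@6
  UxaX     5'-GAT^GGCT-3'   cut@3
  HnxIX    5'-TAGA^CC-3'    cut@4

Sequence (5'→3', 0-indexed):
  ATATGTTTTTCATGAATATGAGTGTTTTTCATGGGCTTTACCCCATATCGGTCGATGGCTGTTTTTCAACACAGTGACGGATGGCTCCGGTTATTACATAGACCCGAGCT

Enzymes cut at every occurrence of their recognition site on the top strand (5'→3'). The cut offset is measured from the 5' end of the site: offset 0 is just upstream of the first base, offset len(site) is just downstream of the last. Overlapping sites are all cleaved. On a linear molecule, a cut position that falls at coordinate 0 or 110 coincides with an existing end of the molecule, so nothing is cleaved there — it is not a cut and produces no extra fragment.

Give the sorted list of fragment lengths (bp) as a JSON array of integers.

[4,6,8,8,8,9,10,10,12,16,19]

Scan for sites:
  RvuII (ATAT, off=4): starts [0, 15, 44] → cuts [4, 19, 48]
  IvoIX (CGGTTA, off=3): starts [87] → cuts [90]
  BxoVI (GTTTTTC, off=6): starts [4, 23, 60] → cuts [10, 29, 66]
  UxaX (GATGGCT, off=3): starts [53, 79] → cuts [56, 82]
  HnxIX (TAGACC, off=4): starts [98] → cuts [102]

Pooled cuts: [4, 10, 19, 29, 48, 56, 66, 82, 90, 102]

Fragments:
  [0,4): 4 bp
  [4,10): 6 bp
  [10,19): 9 bp
  [19,29): 10 bp
  [29,48): 19 bp
  [48,56): 8 bp
  [56,66): 10 bp
  [66,82): 16 bp
  [82,90): 8 bp
  [90,102): 12 bp
  [102,110): 8 bp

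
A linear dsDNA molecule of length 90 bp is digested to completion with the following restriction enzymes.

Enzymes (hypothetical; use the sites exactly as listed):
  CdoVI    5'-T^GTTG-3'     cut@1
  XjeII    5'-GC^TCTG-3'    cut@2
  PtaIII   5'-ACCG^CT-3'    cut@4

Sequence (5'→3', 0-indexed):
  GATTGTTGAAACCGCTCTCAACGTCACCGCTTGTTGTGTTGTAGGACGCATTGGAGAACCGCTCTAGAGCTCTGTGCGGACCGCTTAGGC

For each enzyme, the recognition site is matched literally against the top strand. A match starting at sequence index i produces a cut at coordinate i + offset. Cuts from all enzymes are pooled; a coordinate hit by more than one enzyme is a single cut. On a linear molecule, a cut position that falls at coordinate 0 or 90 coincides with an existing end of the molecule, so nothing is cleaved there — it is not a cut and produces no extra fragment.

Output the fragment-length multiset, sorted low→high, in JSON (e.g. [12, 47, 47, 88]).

[3,4,5,7,9,10,13,15,24]

Per-enzyme occurrences:
  CdoVI (TGTTG, off=1): starts [3, 31, 36] → cuts [4, 32, 37]
  XjeII (GCTCTG, off=2): starts [68] → cuts [70]
  PtaIII (ACCGCT, off=4): starts [10, 25, 57, 79] → cuts [14, 29, 61, 83]

All cut coordinates (distinct, sorted): [4, 14, 29, 32, 37, 61, 70, 83]

Fragment lengths:
  [0,4): 4 bp
  [4,14): 10 bp
  [14,29): 15 bp
  [29,32): 3 bp
  [32,37): 5 bp
  [37,61): 24 bp
  [61,70): 9 bp
  [70,83): 13 bp
  [83,90): 7 bp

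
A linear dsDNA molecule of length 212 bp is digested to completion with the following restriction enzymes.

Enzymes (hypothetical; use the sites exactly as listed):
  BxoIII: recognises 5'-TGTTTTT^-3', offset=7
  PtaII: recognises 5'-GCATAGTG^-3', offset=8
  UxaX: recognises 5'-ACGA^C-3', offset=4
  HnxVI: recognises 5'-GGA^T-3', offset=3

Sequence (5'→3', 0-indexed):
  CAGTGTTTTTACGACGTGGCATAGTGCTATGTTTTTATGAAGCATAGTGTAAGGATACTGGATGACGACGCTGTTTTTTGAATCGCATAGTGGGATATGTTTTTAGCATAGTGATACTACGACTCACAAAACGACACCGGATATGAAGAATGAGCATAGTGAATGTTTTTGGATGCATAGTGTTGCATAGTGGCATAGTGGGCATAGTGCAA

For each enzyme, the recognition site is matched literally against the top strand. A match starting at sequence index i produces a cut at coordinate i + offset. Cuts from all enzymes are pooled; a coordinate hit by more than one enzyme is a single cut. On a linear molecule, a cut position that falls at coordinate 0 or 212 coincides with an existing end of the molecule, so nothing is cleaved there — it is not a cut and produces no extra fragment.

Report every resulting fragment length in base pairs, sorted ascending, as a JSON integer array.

[3,3,3,4,6,6,7,7,8,9,9,9,9,9,9,10,10,10,10,12,12,13,14,20]

Site scan:
  BxoIII (TGTTTTT, off=7): starts [3, 29, 71, 97, 163] → cuts [10, 36, 78, 104, 170]
  PtaII (GCATAGTG, off=8): starts [18, 41, 84, 105, 153, 174, 184, 192, 201] → cuts [26, 49, 92, 113, 161, 182, 192, 200, 209]
  UxaX (ACGAC, off=4): starts [10, 64, 118, 130] → cuts [14, 68, 122, 134]
  HnxVI (GGAT, off=3): starts [52, 59, 92, 138, 170] → cuts [55, 62, 95, 141, 173]

Pooled cuts: [10, 14, 26, 36, 49, 55, 62, 68, 78, 92, 95, 104, 113, 122, 134, 141, 161, 170, 173, 182, 192, 200, 209]

Fragment lengths:
  [0,10): 10 bp
  [10,14): 4 bp
  [14,26): 12 bp
  [26,36): 10 bp
  [36,49): 13 bp
  [49,55): 6 bp
  [55,62): 7 bp
  [62,68): 6 bp
  [68,78): 10 bp
  [78,92): 14 bp
  [92,95): 3 bp
  [95,104): 9 bp
  [104,113): 9 bp
  [113,122): 9 bp
  [122,134): 12 bp
  [134,141): 7 bp
  [141,161): 20 bp
  [161,170): 9 bp
  [170,173): 3 bp
  [173,182): 9 bp
  [182,192): 10 bp
  [192,200): 8 bp
  [200,209): 9 bp
  [209,212): 3 bp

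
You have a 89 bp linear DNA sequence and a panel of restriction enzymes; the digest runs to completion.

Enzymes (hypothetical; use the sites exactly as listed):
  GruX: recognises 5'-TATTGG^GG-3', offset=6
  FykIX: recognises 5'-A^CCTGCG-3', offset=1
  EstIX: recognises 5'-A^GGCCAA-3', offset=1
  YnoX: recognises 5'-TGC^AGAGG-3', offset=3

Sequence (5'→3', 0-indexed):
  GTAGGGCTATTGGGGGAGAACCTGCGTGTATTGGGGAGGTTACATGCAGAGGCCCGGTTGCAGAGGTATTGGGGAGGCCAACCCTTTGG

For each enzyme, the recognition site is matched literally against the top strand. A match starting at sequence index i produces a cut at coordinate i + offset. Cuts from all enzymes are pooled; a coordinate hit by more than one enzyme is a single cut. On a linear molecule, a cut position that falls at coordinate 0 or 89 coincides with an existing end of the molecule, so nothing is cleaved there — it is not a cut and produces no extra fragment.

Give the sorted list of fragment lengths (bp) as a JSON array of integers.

[3,7,11,13,13,14,14,14]

Per-enzyme occurrences:
  GruX TATTGGGG/6: at [7, 28, 66] ⇒ [13, 34, 72]
  FykIX ACCTGCG/1: at [19] ⇒ [20]
  EstIX AGGCCAA/1: at [74] ⇒ [75]
  YnoX TGCAGAGG/3: at [44, 58] ⇒ [47, 61]

Pooled cuts: [13, 20, 34, 47, 61, 72, 75]

Fragments:
  [0,13): 13 bp
  [13,20): 7 bp
  [20,34): 14 bp
  [34,47): 13 bp
  [47,61): 14 bp
  [61,72): 11 bp
  [72,75): 3 bp
  [75,89): 14 bp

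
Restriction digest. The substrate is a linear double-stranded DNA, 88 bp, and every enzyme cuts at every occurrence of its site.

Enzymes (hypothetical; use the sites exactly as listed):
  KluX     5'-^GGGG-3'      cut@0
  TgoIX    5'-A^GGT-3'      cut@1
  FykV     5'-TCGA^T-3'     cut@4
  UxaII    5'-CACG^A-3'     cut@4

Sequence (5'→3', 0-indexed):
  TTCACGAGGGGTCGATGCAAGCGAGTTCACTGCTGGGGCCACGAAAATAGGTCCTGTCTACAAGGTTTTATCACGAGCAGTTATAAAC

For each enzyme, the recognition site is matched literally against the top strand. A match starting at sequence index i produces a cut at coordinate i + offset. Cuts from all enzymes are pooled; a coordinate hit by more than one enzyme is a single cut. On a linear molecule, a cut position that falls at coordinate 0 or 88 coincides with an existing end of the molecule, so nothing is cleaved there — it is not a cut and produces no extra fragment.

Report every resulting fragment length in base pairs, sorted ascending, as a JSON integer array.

[1,6,6,8,9,12,13,14,19]

Per-enzyme occurrences:
  KluX GGGG/0: at [7, 34] ⇒ [7, 34]
  TgoIX AGGT/1: at [48, 62] ⇒ [49, 63]
  FykV TCGAT/4: at [11] ⇒ [15]
  UxaII CACGA/4: at [2, 39, 71] ⇒ [6, 43, 75]

All cut coordinates (distinct, sorted): [6, 7, 15, 34, 43, 49, 63, 75]

Fragments:
  [0,6): 6 bp
  [6,7): 1 bp
  [7,15): 8 bp
  [15,34): 19 bp
  [34,43): 9 bp
  [43,49): 6 bp
  [49,63): 14 bp
  [63,75): 12 bp
  [75,88): 13 bp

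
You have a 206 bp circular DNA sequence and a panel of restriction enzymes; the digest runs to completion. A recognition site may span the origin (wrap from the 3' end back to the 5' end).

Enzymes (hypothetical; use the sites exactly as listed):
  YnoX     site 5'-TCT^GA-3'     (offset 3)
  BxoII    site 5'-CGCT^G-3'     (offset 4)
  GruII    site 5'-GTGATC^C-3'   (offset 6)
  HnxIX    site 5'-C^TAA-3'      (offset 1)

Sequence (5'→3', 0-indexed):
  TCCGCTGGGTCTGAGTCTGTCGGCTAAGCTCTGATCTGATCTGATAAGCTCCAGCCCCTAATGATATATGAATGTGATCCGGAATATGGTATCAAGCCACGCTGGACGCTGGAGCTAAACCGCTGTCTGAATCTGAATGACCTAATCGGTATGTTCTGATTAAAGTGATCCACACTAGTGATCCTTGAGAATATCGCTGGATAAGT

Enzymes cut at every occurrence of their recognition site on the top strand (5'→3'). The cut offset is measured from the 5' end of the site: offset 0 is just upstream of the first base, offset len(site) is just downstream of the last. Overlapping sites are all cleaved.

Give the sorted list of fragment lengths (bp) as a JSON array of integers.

Per-enzyme occurrences:
  YnoX (TCTGA, off=3): starts [9, 29, 34, 39, 125, 131, 154] → cuts [12, 32, 37, 42, 128, 134, 157]
  BxoII (CGCTG, off=4): starts [2, 99, 106, 120, 194] → cuts [6, 103, 110, 124, 198]
  GruII (GTGATCC, off=6): starts [73, 164, 177] → cuts [79, 170, 183]
  HnxIX (CTAA, off=1): starts [23, 57, 114, 141] → cuts [24, 58, 115, 142]

Pooled cuts: [6, 12, 24, 32, 37, 42, 58, 79, 103, 110, 115, 124, 128, 134, 142, 157, 170, 183, 198]

Fragment lengths:
  6→12: 6 bp
  12→24: 12 bp
  24→32: 8 bp
  32→37: 5 bp
  37→42: 5 bp
  42→58: 16 bp
  58→79: 21 bp
  79→103: 24 bp
  103→110: 7 bp
  110→115: 5 bp
  115→124: 9 bp
  124→128: 4 bp
  128→134: 6 bp
  134→142: 8 bp
  142→157: 15 bp
  157→170: 13 bp
  170→183: 13 bp
  183→198: 15 bp
  198→6 (wrap): 206-198+6 = 14 bp

[4,5,5,5,6,6,7,8,8,9,12,13,13,14,15,15,16,21,24]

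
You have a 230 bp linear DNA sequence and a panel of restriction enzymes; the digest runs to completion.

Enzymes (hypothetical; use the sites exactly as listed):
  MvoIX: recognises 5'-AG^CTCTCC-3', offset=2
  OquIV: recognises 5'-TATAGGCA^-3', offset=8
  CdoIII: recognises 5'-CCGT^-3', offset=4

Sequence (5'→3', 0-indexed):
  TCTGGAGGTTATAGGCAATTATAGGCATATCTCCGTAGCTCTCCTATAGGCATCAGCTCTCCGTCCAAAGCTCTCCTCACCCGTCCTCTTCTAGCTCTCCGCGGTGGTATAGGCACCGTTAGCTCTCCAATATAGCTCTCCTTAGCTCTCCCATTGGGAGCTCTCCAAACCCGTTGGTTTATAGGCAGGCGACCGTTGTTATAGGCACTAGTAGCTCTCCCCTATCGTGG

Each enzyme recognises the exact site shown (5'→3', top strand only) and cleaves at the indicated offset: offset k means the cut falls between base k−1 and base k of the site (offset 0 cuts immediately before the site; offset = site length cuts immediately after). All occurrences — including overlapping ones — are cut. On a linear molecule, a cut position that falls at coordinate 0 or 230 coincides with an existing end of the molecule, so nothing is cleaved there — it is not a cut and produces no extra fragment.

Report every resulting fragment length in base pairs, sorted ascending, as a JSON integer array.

Per-enzyme occurrences:
  MvoIX (AGCTCTCC, off=2): starts [36, 54, 68, 92, 120, 133, 143, 158, 212] → cuts [38, 56, 70, 94, 122, 135, 145, 160, 214]
  OquIV (TATAGGCA, off=8): starts [9, 19, 44, 107, 179, 199] → cuts [17, 27, 52, 115, 187, 207]
  CdoIII (CCGT, off=4): starts [32, 60, 80, 115, 170, 192] → cuts [36, 64, 84, 119, 174, 196]

Pooled cuts: [17, 27, 36, 38, 52, 56, 64, 70, 84, 94, 115, 119, 122, 135, 145, 160, 174, 187, 196, 207, 214]

Fragment lengths:
  [0,17): 17 bp
  [17,27): 10 bp
  [27,36): 9 bp
  [36,38): 2 bp
  [38,52): 14 bp
  [52,56): 4 bp
  [56,64): 8 bp
  [64,70): 6 bp
  [70,84): 14 bp
  [84,94): 10 bp
  [94,115): 21 bp
  [115,119): 4 bp
  [119,122): 3 bp
  [122,135): 13 bp
  [135,145): 10 bp
  [145,160): 15 bp
  [160,174): 14 bp
  [174,187): 13 bp
  [187,196): 9 bp
  [196,207): 11 bp
  [207,214): 7 bp
  [214,230): 16 bp

[2,3,4,4,6,7,8,9,9,10,10,10,11,13,13,14,14,14,15,16,17,21]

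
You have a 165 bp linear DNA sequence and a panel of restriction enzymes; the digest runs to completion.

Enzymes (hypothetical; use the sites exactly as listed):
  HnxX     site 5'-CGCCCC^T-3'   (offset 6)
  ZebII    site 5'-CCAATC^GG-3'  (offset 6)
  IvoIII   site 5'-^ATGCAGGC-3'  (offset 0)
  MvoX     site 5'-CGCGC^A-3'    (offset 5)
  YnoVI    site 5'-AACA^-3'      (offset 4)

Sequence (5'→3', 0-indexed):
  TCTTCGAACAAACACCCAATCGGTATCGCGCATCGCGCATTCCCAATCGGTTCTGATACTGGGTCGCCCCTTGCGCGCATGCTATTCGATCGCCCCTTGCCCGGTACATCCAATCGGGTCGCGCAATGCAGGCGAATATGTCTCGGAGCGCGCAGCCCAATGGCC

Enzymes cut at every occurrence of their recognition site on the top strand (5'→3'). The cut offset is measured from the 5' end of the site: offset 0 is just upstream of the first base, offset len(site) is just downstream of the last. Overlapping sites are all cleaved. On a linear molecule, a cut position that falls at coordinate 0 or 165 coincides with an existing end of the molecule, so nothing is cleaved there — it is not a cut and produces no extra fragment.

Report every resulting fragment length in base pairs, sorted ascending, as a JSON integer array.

Per-enzyme occurrences:
  HnxX (CGCCCCT, off=6): starts [64, 90] → cuts [70, 96]
  ZebII (CCAATCGG, off=6): starts [15, 42, 109] → cuts [21, 48, 115]
  IvoIII (ATGCAGGC, off=0): starts [125] → cuts [125]
  MvoX (CGCGCA, off=5): starts [26, 33, 73, 119, 148] → cuts [31, 38, 78, 124, 153]
  YnoVI (AACA, off=4): starts [6, 10] → cuts [10, 14]

Pooled cuts: [10, 14, 21, 31, 38, 48, 70, 78, 96, 115, 124, 125, 153]

Fragment lengths:
  [0,10): 10 bp
  [10,14): 4 bp
  [14,21): 7 bp
  [21,31): 10 bp
  [31,38): 7 bp
  [38,48): 10 bp
  [48,70): 22 bp
  [70,78): 8 bp
  [78,96): 18 bp
  [96,115): 19 bp
  [115,124): 9 bp
  [124,125): 1 bp
  [125,153): 28 bp
  [153,165): 12 bp

[1,4,7,7,8,9,10,10,10,12,18,19,22,28]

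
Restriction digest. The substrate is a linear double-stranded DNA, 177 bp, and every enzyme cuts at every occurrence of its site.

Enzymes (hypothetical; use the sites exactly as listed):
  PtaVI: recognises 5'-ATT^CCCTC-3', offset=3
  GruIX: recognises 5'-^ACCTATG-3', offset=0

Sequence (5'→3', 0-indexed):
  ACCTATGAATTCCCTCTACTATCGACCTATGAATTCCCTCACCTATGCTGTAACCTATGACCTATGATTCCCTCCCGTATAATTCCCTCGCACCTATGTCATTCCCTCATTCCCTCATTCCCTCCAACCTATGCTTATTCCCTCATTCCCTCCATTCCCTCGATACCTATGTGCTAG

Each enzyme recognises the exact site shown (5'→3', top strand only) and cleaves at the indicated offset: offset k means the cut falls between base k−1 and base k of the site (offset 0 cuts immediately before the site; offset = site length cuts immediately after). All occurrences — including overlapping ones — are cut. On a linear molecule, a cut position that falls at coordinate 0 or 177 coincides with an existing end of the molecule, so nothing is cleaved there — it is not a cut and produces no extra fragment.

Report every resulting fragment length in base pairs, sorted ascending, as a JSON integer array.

Per-enzyme occurrences:
  PtaVI ATTCCCTC/3: at [8, 32, 66, 81, 100, 108, 116, 136, 144, 153] ⇒ [11, 35, 69, 84, 103, 111, 119, 139, 147, 156]
  GruIX ACCTATG/0: at [0, 24, 40, 52, 59, 91, 126, 164] ⇒ [24, 40, 52, 59, 91, 126, 164] (position 0 is a terminus of the linear molecule — no cut)

All cut coordinates (distinct, sorted): [11, 24, 35, 40, 52, 59, 69, 84, 91, 103, 111, 119, 126, 139, 147, 156, 164]

Fragment lengths:
  [0,11): 11 bp
  [11,24): 13 bp
  [24,35): 11 bp
  [35,40): 5 bp
  [40,52): 12 bp
  [52,59): 7 bp
  [59,69): 10 bp
  [69,84): 15 bp
  [84,91): 7 bp
  [91,103): 12 bp
  [103,111): 8 bp
  [111,119): 8 bp
  [119,126): 7 bp
  [126,139): 13 bp
  [139,147): 8 bp
  [147,156): 9 bp
  [156,164): 8 bp
  [164,177): 13 bp

[5,7,7,7,8,8,8,8,9,10,11,11,12,12,13,13,13,15]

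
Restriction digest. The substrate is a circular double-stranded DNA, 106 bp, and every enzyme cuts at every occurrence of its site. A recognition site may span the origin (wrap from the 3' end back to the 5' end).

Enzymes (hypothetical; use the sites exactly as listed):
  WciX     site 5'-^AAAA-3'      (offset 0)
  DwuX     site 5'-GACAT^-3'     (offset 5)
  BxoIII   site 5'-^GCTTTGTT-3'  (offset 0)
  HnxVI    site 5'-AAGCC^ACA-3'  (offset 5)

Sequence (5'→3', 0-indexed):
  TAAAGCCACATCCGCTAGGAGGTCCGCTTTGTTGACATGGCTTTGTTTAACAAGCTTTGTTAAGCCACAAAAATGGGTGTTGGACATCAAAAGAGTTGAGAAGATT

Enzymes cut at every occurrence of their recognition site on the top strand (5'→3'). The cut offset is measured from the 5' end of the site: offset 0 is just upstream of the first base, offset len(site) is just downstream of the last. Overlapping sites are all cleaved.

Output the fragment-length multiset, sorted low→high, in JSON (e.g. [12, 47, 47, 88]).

Scan for sites:
  WciX AAAA/0: at [68, 69, 88] ⇒ [68, 69, 88]
  DwuX GACAT/5: at [33, 82] ⇒ [38, 87]
  BxoIII GCTTTGTT/0: at [25, 39, 53] ⇒ [25, 39, 53]
  HnxVI AAGCCACA/5: at [2, 61] ⇒ [7, 66]

Pooled cuts: [7, 25, 38, 39, 53, 66, 68, 69, 87, 88]

Fragments:
  7→25: 18 bp
  25→38: 13 bp
  38→39: 1 bp
  39→53: 14 bp
  53→66: 13 bp
  66→68: 2 bp
  68→69: 1 bp
  69→87: 18 bp
  87→88: 1 bp
  88→7 (wrap): 106-88+7 = 25 bp

[1,1,1,2,13,13,14,18,18,25]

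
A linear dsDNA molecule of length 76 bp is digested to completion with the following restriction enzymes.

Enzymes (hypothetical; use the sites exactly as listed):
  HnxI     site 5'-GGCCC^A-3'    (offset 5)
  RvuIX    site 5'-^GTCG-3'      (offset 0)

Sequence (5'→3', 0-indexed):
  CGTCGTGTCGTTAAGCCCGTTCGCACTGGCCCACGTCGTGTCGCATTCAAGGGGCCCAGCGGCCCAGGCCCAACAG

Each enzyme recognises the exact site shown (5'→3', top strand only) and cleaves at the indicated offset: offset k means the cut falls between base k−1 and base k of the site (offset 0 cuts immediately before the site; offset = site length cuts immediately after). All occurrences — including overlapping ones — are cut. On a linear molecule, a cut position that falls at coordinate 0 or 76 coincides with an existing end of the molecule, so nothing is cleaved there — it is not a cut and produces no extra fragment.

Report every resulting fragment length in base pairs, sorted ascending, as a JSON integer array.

[1,2,5,5,5,6,8,18,26]

Per-enzyme occurrences:
  HnxI GGCCCA/5: at [27, 52, 60, 66] ⇒ [32, 57, 65, 71]
  RvuIX GTCG/0: at [1, 6, 34, 39] ⇒ [1, 6, 34, 39]

Pooled cuts: [1, 6, 32, 34, 39, 57, 65, 71]

Fragment lengths:
  [0,1): 1 bp
  [1,6): 5 bp
  [6,32): 26 bp
  [32,34): 2 bp
  [34,39): 5 bp
  [39,57): 18 bp
  [57,65): 8 bp
  [65,71): 6 bp
  [71,76): 5 bp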